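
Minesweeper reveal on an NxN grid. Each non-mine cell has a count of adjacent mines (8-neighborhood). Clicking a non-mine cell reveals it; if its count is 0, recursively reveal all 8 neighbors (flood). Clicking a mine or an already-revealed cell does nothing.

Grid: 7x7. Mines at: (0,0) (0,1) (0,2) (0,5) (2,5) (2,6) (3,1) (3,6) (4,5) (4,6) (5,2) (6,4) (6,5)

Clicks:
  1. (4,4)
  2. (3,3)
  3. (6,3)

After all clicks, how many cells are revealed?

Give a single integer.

Answer: 13

Derivation:
Click 1 (4,4) count=1: revealed 1 new [(4,4)] -> total=1
Click 2 (3,3) count=0: revealed 11 new [(1,2) (1,3) (1,4) (2,2) (2,3) (2,4) (3,2) (3,3) (3,4) (4,2) (4,3)] -> total=12
Click 3 (6,3) count=2: revealed 1 new [(6,3)] -> total=13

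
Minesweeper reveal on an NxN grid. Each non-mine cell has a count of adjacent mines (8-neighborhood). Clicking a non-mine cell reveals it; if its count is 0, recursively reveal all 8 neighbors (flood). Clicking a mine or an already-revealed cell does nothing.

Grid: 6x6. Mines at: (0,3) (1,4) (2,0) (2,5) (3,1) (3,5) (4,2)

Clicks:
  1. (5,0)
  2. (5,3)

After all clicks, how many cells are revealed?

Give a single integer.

Answer: 5

Derivation:
Click 1 (5,0) count=0: revealed 4 new [(4,0) (4,1) (5,0) (5,1)] -> total=4
Click 2 (5,3) count=1: revealed 1 new [(5,3)] -> total=5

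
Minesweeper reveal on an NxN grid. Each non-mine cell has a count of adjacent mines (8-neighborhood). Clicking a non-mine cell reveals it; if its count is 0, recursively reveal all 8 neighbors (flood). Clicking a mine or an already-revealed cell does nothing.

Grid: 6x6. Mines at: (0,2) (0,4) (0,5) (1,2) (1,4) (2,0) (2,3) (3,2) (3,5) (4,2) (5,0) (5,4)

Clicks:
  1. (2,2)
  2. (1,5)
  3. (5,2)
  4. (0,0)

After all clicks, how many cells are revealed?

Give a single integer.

Answer: 7

Derivation:
Click 1 (2,2) count=3: revealed 1 new [(2,2)] -> total=1
Click 2 (1,5) count=3: revealed 1 new [(1,5)] -> total=2
Click 3 (5,2) count=1: revealed 1 new [(5,2)] -> total=3
Click 4 (0,0) count=0: revealed 4 new [(0,0) (0,1) (1,0) (1,1)] -> total=7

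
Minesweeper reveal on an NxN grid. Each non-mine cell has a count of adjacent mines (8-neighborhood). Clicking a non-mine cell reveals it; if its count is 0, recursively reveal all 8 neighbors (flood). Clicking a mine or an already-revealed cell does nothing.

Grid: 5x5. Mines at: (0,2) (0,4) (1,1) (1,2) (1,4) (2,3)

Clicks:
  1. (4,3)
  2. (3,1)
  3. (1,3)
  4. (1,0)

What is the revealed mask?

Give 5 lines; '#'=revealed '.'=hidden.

Answer: .....
#..#.
###..
#####
#####

Derivation:
Click 1 (4,3) count=0: revealed 13 new [(2,0) (2,1) (2,2) (3,0) (3,1) (3,2) (3,3) (3,4) (4,0) (4,1) (4,2) (4,3) (4,4)] -> total=13
Click 2 (3,1) count=0: revealed 0 new [(none)] -> total=13
Click 3 (1,3) count=5: revealed 1 new [(1,3)] -> total=14
Click 4 (1,0) count=1: revealed 1 new [(1,0)] -> total=15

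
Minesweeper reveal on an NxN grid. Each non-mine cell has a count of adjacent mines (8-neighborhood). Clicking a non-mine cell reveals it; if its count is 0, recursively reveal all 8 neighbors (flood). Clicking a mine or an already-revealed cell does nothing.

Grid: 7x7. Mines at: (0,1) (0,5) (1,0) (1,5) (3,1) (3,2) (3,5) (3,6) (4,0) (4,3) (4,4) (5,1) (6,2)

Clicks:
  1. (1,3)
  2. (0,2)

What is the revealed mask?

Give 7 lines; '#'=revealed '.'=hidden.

Answer: ..###..
..###..
..###..
.......
.......
.......
.......

Derivation:
Click 1 (1,3) count=0: revealed 9 new [(0,2) (0,3) (0,4) (1,2) (1,3) (1,4) (2,2) (2,3) (2,4)] -> total=9
Click 2 (0,2) count=1: revealed 0 new [(none)] -> total=9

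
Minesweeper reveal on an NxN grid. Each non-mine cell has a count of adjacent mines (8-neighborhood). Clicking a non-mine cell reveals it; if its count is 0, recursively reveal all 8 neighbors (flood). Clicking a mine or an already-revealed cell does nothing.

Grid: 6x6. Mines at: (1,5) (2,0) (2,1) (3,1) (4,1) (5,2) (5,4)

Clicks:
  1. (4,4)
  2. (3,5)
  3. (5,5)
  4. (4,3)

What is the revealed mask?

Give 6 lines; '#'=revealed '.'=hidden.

Answer: #####.
#####.
..####
..####
..####
.....#

Derivation:
Click 1 (4,4) count=1: revealed 1 new [(4,4)] -> total=1
Click 2 (3,5) count=0: revealed 21 new [(0,0) (0,1) (0,2) (0,3) (0,4) (1,0) (1,1) (1,2) (1,3) (1,4) (2,2) (2,3) (2,4) (2,5) (3,2) (3,3) (3,4) (3,5) (4,2) (4,3) (4,5)] -> total=22
Click 3 (5,5) count=1: revealed 1 new [(5,5)] -> total=23
Click 4 (4,3) count=2: revealed 0 new [(none)] -> total=23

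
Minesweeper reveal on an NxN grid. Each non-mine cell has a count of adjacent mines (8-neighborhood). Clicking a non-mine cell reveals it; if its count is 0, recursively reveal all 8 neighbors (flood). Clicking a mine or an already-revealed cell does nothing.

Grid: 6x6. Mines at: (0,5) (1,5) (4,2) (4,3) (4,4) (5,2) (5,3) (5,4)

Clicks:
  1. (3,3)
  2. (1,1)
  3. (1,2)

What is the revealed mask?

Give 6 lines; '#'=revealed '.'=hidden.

Answer: #####.
#####.
#####.
#####.
##....
##....

Derivation:
Click 1 (3,3) count=3: revealed 1 new [(3,3)] -> total=1
Click 2 (1,1) count=0: revealed 23 new [(0,0) (0,1) (0,2) (0,3) (0,4) (1,0) (1,1) (1,2) (1,3) (1,4) (2,0) (2,1) (2,2) (2,3) (2,4) (3,0) (3,1) (3,2) (3,4) (4,0) (4,1) (5,0) (5,1)] -> total=24
Click 3 (1,2) count=0: revealed 0 new [(none)] -> total=24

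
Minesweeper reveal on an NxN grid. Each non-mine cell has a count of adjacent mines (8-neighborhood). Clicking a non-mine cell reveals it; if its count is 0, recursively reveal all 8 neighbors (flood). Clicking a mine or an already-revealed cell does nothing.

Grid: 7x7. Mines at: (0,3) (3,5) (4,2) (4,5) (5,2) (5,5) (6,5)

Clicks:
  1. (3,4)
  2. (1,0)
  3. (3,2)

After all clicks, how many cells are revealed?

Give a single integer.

Answer: 24

Derivation:
Click 1 (3,4) count=2: revealed 1 new [(3,4)] -> total=1
Click 2 (1,0) count=0: revealed 23 new [(0,0) (0,1) (0,2) (1,0) (1,1) (1,2) (1,3) (1,4) (2,0) (2,1) (2,2) (2,3) (2,4) (3,0) (3,1) (3,2) (3,3) (4,0) (4,1) (5,0) (5,1) (6,0) (6,1)] -> total=24
Click 3 (3,2) count=1: revealed 0 new [(none)] -> total=24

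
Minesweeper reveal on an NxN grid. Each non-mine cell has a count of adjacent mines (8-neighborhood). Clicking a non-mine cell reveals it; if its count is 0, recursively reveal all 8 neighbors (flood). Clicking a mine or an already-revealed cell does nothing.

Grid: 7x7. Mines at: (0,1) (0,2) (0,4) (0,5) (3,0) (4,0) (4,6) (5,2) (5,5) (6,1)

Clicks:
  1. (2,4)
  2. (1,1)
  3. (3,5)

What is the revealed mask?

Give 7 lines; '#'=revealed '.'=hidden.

Click 1 (2,4) count=0: revealed 23 new [(1,1) (1,2) (1,3) (1,4) (1,5) (1,6) (2,1) (2,2) (2,3) (2,4) (2,5) (2,6) (3,1) (3,2) (3,3) (3,4) (3,5) (3,6) (4,1) (4,2) (4,3) (4,4) (4,5)] -> total=23
Click 2 (1,1) count=2: revealed 0 new [(none)] -> total=23
Click 3 (3,5) count=1: revealed 0 new [(none)] -> total=23

Answer: .......
.######
.######
.######
.#####.
.......
.......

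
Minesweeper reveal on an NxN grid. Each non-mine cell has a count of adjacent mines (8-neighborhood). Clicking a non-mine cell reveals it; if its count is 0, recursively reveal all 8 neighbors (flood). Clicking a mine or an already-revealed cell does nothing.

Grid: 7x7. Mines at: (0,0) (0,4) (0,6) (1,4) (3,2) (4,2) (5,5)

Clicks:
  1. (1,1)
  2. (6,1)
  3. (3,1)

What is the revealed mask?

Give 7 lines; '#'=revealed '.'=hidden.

Answer: .......
##.....
##.....
##.....
##.....
#####..
#####..

Derivation:
Click 1 (1,1) count=1: revealed 1 new [(1,1)] -> total=1
Click 2 (6,1) count=0: revealed 17 new [(1,0) (2,0) (2,1) (3,0) (3,1) (4,0) (4,1) (5,0) (5,1) (5,2) (5,3) (5,4) (6,0) (6,1) (6,2) (6,3) (6,4)] -> total=18
Click 3 (3,1) count=2: revealed 0 new [(none)] -> total=18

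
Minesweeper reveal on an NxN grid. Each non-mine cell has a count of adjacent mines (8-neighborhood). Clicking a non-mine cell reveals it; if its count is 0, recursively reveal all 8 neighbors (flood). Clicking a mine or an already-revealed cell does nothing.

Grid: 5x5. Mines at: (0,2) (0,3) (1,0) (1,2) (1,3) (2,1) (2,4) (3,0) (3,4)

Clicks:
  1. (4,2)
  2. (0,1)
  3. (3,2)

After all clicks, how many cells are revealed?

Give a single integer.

Click 1 (4,2) count=0: revealed 6 new [(3,1) (3,2) (3,3) (4,1) (4,2) (4,3)] -> total=6
Click 2 (0,1) count=3: revealed 1 new [(0,1)] -> total=7
Click 3 (3,2) count=1: revealed 0 new [(none)] -> total=7

Answer: 7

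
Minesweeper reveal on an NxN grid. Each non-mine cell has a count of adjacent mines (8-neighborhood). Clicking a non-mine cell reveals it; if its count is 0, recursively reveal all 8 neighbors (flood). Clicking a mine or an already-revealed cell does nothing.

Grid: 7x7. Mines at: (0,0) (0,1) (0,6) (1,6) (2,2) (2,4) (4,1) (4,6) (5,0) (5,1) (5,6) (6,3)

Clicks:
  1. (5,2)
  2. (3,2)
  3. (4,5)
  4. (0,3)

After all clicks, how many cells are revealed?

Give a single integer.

Answer: 11

Derivation:
Click 1 (5,2) count=3: revealed 1 new [(5,2)] -> total=1
Click 2 (3,2) count=2: revealed 1 new [(3,2)] -> total=2
Click 3 (4,5) count=2: revealed 1 new [(4,5)] -> total=3
Click 4 (0,3) count=0: revealed 8 new [(0,2) (0,3) (0,4) (0,5) (1,2) (1,3) (1,4) (1,5)] -> total=11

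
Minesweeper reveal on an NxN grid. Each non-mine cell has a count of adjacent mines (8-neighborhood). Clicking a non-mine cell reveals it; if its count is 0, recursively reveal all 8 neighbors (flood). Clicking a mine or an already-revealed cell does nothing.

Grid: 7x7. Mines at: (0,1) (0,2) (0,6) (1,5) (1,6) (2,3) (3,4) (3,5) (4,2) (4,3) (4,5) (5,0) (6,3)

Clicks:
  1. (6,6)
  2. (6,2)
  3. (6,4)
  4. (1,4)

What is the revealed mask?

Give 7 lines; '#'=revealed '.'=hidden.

Answer: .......
....#..
.......
.......
.......
....###
..#.###

Derivation:
Click 1 (6,6) count=0: revealed 6 new [(5,4) (5,5) (5,6) (6,4) (6,5) (6,6)] -> total=6
Click 2 (6,2) count=1: revealed 1 new [(6,2)] -> total=7
Click 3 (6,4) count=1: revealed 0 new [(none)] -> total=7
Click 4 (1,4) count=2: revealed 1 new [(1,4)] -> total=8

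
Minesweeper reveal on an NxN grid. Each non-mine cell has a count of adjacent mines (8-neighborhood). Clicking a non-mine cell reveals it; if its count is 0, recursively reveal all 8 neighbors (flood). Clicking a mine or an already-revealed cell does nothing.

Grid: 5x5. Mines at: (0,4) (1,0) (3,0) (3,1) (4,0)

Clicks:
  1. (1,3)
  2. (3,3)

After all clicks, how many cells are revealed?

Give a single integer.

Click 1 (1,3) count=1: revealed 1 new [(1,3)] -> total=1
Click 2 (3,3) count=0: revealed 16 new [(0,1) (0,2) (0,3) (1,1) (1,2) (1,4) (2,1) (2,2) (2,3) (2,4) (3,2) (3,3) (3,4) (4,2) (4,3) (4,4)] -> total=17

Answer: 17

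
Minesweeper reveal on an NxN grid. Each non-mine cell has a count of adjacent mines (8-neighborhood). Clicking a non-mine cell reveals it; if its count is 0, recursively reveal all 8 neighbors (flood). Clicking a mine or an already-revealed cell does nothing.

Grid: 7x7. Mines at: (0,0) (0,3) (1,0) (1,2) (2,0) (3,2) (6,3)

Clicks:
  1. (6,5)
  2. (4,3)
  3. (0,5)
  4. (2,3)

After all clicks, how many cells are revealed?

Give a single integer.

Click 1 (6,5) count=0: revealed 26 new [(0,4) (0,5) (0,6) (1,3) (1,4) (1,5) (1,6) (2,3) (2,4) (2,5) (2,6) (3,3) (3,4) (3,5) (3,6) (4,3) (4,4) (4,5) (4,6) (5,3) (5,4) (5,5) (5,6) (6,4) (6,5) (6,6)] -> total=26
Click 2 (4,3) count=1: revealed 0 new [(none)] -> total=26
Click 3 (0,5) count=0: revealed 0 new [(none)] -> total=26
Click 4 (2,3) count=2: revealed 0 new [(none)] -> total=26

Answer: 26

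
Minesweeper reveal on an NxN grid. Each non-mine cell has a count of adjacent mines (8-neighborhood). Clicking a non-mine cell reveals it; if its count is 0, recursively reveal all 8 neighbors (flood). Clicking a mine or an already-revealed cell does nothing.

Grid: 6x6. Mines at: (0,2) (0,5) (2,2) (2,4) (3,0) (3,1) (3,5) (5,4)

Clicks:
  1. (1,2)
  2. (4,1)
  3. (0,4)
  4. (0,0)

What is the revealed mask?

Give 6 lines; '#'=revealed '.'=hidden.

Answer: ##..#.
###...
##....
......
.#....
......

Derivation:
Click 1 (1,2) count=2: revealed 1 new [(1,2)] -> total=1
Click 2 (4,1) count=2: revealed 1 new [(4,1)] -> total=2
Click 3 (0,4) count=1: revealed 1 new [(0,4)] -> total=3
Click 4 (0,0) count=0: revealed 6 new [(0,0) (0,1) (1,0) (1,1) (2,0) (2,1)] -> total=9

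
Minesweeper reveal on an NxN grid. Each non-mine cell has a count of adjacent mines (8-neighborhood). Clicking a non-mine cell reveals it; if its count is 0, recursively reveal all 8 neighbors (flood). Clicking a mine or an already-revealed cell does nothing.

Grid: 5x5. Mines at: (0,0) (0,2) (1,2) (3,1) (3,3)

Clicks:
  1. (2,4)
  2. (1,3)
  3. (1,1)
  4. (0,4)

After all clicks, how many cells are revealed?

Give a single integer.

Click 1 (2,4) count=1: revealed 1 new [(2,4)] -> total=1
Click 2 (1,3) count=2: revealed 1 new [(1,3)] -> total=2
Click 3 (1,1) count=3: revealed 1 new [(1,1)] -> total=3
Click 4 (0,4) count=0: revealed 4 new [(0,3) (0,4) (1,4) (2,3)] -> total=7

Answer: 7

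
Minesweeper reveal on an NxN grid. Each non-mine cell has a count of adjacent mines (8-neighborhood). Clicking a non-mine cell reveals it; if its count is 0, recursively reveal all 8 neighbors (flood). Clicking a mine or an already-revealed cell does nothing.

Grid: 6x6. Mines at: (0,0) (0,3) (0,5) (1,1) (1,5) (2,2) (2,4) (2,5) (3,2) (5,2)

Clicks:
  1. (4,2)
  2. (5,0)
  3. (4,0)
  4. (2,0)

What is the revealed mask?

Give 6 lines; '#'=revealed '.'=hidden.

Click 1 (4,2) count=2: revealed 1 new [(4,2)] -> total=1
Click 2 (5,0) count=0: revealed 8 new [(2,0) (2,1) (3,0) (3,1) (4,0) (4,1) (5,0) (5,1)] -> total=9
Click 3 (4,0) count=0: revealed 0 new [(none)] -> total=9
Click 4 (2,0) count=1: revealed 0 new [(none)] -> total=9

Answer: ......
......
##....
##....
###...
##....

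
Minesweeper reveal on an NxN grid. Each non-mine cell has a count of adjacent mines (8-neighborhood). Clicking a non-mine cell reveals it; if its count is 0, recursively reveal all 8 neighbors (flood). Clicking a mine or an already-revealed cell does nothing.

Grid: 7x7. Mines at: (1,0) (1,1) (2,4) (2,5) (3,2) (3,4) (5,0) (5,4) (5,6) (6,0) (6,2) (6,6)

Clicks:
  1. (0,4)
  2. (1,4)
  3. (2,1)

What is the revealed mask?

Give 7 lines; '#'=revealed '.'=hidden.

Click 1 (0,4) count=0: revealed 10 new [(0,2) (0,3) (0,4) (0,5) (0,6) (1,2) (1,3) (1,4) (1,5) (1,6)] -> total=10
Click 2 (1,4) count=2: revealed 0 new [(none)] -> total=10
Click 3 (2,1) count=3: revealed 1 new [(2,1)] -> total=11

Answer: ..#####
..#####
.#.....
.......
.......
.......
.......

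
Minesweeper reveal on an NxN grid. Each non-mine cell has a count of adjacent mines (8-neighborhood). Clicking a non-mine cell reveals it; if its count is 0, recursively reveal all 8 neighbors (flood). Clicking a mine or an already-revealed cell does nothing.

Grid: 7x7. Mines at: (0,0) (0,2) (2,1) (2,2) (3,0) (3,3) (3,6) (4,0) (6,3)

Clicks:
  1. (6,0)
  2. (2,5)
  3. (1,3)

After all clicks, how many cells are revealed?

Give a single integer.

Click 1 (6,0) count=0: revealed 6 new [(5,0) (5,1) (5,2) (6,0) (6,1) (6,2)] -> total=6
Click 2 (2,5) count=1: revealed 1 new [(2,5)] -> total=7
Click 3 (1,3) count=2: revealed 1 new [(1,3)] -> total=8

Answer: 8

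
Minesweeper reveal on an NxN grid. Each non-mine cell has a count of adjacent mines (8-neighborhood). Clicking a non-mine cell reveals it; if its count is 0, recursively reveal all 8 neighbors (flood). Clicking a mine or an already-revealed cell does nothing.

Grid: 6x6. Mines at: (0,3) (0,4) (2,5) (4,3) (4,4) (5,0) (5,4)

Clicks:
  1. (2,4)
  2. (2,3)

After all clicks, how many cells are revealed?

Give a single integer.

Click 1 (2,4) count=1: revealed 1 new [(2,4)] -> total=1
Click 2 (2,3) count=0: revealed 20 new [(0,0) (0,1) (0,2) (1,0) (1,1) (1,2) (1,3) (1,4) (2,0) (2,1) (2,2) (2,3) (3,0) (3,1) (3,2) (3,3) (3,4) (4,0) (4,1) (4,2)] -> total=21

Answer: 21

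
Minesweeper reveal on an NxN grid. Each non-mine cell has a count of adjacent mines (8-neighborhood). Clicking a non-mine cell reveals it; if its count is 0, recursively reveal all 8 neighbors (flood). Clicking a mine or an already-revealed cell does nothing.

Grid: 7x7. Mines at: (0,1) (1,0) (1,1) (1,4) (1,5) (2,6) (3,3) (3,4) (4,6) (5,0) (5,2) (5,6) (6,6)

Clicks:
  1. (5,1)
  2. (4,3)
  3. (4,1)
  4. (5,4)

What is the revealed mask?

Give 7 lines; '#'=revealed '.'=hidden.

Click 1 (5,1) count=2: revealed 1 new [(5,1)] -> total=1
Click 2 (4,3) count=3: revealed 1 new [(4,3)] -> total=2
Click 3 (4,1) count=2: revealed 1 new [(4,1)] -> total=3
Click 4 (5,4) count=0: revealed 8 new [(4,4) (4,5) (5,3) (5,4) (5,5) (6,3) (6,4) (6,5)] -> total=11

Answer: .......
.......
.......
.......
.#.###.
.#.###.
...###.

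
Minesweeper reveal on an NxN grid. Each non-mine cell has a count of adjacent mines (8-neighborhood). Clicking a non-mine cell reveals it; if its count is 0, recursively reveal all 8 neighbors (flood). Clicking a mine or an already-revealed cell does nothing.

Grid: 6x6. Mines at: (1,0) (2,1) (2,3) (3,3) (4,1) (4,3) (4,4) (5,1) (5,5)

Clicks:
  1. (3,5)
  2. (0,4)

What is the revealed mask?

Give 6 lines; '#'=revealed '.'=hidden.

Click 1 (3,5) count=1: revealed 1 new [(3,5)] -> total=1
Click 2 (0,4) count=0: revealed 13 new [(0,1) (0,2) (0,3) (0,4) (0,5) (1,1) (1,2) (1,3) (1,4) (1,5) (2,4) (2,5) (3,4)] -> total=14

Answer: .#####
.#####
....##
....##
......
......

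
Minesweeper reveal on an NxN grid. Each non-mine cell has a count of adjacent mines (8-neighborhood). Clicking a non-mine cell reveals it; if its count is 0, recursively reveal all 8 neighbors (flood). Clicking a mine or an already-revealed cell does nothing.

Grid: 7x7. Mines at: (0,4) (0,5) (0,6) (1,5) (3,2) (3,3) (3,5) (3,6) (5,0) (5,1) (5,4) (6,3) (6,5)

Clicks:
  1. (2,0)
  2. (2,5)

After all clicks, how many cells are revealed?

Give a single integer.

Answer: 17

Derivation:
Click 1 (2,0) count=0: revealed 16 new [(0,0) (0,1) (0,2) (0,3) (1,0) (1,1) (1,2) (1,3) (2,0) (2,1) (2,2) (2,3) (3,0) (3,1) (4,0) (4,1)] -> total=16
Click 2 (2,5) count=3: revealed 1 new [(2,5)] -> total=17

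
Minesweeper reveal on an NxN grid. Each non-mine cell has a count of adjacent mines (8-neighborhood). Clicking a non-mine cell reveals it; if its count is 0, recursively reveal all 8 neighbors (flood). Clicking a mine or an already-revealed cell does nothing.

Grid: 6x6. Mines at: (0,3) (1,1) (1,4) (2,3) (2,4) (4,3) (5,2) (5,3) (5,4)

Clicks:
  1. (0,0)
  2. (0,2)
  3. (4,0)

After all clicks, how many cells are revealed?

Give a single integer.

Click 1 (0,0) count=1: revealed 1 new [(0,0)] -> total=1
Click 2 (0,2) count=2: revealed 1 new [(0,2)] -> total=2
Click 3 (4,0) count=0: revealed 11 new [(2,0) (2,1) (2,2) (3,0) (3,1) (3,2) (4,0) (4,1) (4,2) (5,0) (5,1)] -> total=13

Answer: 13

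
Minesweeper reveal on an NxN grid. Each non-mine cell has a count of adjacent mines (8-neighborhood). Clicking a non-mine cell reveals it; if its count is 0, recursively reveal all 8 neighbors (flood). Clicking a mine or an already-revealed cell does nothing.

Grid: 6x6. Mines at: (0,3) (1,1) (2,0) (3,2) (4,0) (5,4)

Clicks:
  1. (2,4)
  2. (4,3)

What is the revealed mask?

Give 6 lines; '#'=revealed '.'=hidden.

Click 1 (2,4) count=0: revealed 14 new [(0,4) (0,5) (1,3) (1,4) (1,5) (2,3) (2,4) (2,5) (3,3) (3,4) (3,5) (4,3) (4,4) (4,5)] -> total=14
Click 2 (4,3) count=2: revealed 0 new [(none)] -> total=14

Answer: ....##
...###
...###
...###
...###
......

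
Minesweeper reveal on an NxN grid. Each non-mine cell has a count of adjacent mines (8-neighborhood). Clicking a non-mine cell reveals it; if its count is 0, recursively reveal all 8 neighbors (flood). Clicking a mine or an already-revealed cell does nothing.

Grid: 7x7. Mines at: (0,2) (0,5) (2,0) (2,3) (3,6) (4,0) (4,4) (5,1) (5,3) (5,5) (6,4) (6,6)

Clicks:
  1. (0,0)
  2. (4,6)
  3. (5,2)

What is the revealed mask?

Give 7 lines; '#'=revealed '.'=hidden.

Click 1 (0,0) count=0: revealed 4 new [(0,0) (0,1) (1,0) (1,1)] -> total=4
Click 2 (4,6) count=2: revealed 1 new [(4,6)] -> total=5
Click 3 (5,2) count=2: revealed 1 new [(5,2)] -> total=6

Answer: ##.....
##.....
.......
.......
......#
..#....
.......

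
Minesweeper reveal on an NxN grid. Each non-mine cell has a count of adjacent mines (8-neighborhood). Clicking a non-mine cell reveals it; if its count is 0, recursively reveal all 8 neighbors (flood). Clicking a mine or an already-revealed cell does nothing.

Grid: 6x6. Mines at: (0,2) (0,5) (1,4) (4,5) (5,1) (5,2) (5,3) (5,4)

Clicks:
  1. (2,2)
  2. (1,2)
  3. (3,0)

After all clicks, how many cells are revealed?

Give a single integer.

Answer: 21

Derivation:
Click 1 (2,2) count=0: revealed 21 new [(0,0) (0,1) (1,0) (1,1) (1,2) (1,3) (2,0) (2,1) (2,2) (2,3) (2,4) (3,0) (3,1) (3,2) (3,3) (3,4) (4,0) (4,1) (4,2) (4,3) (4,4)] -> total=21
Click 2 (1,2) count=1: revealed 0 new [(none)] -> total=21
Click 3 (3,0) count=0: revealed 0 new [(none)] -> total=21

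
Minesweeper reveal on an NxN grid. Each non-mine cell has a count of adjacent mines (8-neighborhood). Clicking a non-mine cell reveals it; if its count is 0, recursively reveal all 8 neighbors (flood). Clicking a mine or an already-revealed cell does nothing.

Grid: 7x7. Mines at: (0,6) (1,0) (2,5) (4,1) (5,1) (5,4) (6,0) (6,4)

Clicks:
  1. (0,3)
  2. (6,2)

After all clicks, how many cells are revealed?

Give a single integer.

Click 1 (0,3) count=0: revealed 21 new [(0,1) (0,2) (0,3) (0,4) (0,5) (1,1) (1,2) (1,3) (1,4) (1,5) (2,1) (2,2) (2,3) (2,4) (3,1) (3,2) (3,3) (3,4) (4,2) (4,3) (4,4)] -> total=21
Click 2 (6,2) count=1: revealed 1 new [(6,2)] -> total=22

Answer: 22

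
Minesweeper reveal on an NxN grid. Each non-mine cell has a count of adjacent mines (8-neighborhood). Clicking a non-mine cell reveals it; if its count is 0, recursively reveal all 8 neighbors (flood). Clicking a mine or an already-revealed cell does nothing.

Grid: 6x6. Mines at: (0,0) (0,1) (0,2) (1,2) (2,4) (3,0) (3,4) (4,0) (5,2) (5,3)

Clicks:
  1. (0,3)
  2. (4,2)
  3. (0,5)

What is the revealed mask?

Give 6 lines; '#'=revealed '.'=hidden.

Click 1 (0,3) count=2: revealed 1 new [(0,3)] -> total=1
Click 2 (4,2) count=2: revealed 1 new [(4,2)] -> total=2
Click 3 (0,5) count=0: revealed 5 new [(0,4) (0,5) (1,3) (1,4) (1,5)] -> total=7

Answer: ...###
...###
......
......
..#...
......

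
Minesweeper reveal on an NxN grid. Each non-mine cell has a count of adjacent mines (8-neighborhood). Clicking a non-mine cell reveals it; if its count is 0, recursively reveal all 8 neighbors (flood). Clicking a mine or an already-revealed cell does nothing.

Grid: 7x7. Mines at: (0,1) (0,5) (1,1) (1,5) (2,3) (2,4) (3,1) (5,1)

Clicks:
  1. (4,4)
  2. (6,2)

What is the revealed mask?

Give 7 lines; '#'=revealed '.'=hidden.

Click 1 (4,4) count=0: revealed 22 new [(2,5) (2,6) (3,2) (3,3) (3,4) (3,5) (3,6) (4,2) (4,3) (4,4) (4,5) (4,6) (5,2) (5,3) (5,4) (5,5) (5,6) (6,2) (6,3) (6,4) (6,5) (6,6)] -> total=22
Click 2 (6,2) count=1: revealed 0 new [(none)] -> total=22

Answer: .......
.......
.....##
..#####
..#####
..#####
..#####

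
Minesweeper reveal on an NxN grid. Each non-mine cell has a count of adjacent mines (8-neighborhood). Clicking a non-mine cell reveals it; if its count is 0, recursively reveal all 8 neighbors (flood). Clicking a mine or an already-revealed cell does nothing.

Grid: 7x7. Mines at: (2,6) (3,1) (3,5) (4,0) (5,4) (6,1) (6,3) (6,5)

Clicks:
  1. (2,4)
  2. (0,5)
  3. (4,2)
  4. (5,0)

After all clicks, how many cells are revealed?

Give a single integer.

Answer: 27

Derivation:
Click 1 (2,4) count=1: revealed 1 new [(2,4)] -> total=1
Click 2 (0,5) count=0: revealed 25 new [(0,0) (0,1) (0,2) (0,3) (0,4) (0,5) (0,6) (1,0) (1,1) (1,2) (1,3) (1,4) (1,5) (1,6) (2,0) (2,1) (2,2) (2,3) (2,5) (3,2) (3,3) (3,4) (4,2) (4,3) (4,4)] -> total=26
Click 3 (4,2) count=1: revealed 0 new [(none)] -> total=26
Click 4 (5,0) count=2: revealed 1 new [(5,0)] -> total=27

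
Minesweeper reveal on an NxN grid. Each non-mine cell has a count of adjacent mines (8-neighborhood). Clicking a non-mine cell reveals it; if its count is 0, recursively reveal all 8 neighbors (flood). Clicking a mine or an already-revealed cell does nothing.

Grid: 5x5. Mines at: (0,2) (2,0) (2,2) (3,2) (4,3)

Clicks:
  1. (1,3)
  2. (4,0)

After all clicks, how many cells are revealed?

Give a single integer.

Click 1 (1,3) count=2: revealed 1 new [(1,3)] -> total=1
Click 2 (4,0) count=0: revealed 4 new [(3,0) (3,1) (4,0) (4,1)] -> total=5

Answer: 5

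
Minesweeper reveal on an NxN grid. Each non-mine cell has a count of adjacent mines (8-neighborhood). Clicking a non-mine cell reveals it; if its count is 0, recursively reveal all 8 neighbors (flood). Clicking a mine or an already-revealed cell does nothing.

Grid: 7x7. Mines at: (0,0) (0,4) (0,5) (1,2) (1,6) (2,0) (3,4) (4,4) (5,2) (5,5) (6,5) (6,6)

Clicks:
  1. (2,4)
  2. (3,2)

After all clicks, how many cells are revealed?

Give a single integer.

Answer: 10

Derivation:
Click 1 (2,4) count=1: revealed 1 new [(2,4)] -> total=1
Click 2 (3,2) count=0: revealed 9 new [(2,1) (2,2) (2,3) (3,1) (3,2) (3,3) (4,1) (4,2) (4,3)] -> total=10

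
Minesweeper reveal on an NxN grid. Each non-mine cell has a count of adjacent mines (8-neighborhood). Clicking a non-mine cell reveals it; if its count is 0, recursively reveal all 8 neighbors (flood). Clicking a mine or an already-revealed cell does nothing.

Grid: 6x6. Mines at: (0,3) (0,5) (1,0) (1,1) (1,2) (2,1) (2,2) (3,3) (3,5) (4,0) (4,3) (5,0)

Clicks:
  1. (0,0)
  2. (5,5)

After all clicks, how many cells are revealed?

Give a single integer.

Answer: 5

Derivation:
Click 1 (0,0) count=2: revealed 1 new [(0,0)] -> total=1
Click 2 (5,5) count=0: revealed 4 new [(4,4) (4,5) (5,4) (5,5)] -> total=5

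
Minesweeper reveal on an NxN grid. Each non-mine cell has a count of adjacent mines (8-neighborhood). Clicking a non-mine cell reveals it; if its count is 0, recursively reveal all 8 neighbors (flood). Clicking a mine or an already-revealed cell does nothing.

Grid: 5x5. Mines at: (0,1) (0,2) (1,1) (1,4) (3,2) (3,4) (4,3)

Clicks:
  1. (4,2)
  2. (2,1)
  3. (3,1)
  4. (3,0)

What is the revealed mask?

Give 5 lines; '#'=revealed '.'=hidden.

Click 1 (4,2) count=2: revealed 1 new [(4,2)] -> total=1
Click 2 (2,1) count=2: revealed 1 new [(2,1)] -> total=2
Click 3 (3,1) count=1: revealed 1 new [(3,1)] -> total=3
Click 4 (3,0) count=0: revealed 4 new [(2,0) (3,0) (4,0) (4,1)] -> total=7

Answer: .....
.....
##...
##...
###..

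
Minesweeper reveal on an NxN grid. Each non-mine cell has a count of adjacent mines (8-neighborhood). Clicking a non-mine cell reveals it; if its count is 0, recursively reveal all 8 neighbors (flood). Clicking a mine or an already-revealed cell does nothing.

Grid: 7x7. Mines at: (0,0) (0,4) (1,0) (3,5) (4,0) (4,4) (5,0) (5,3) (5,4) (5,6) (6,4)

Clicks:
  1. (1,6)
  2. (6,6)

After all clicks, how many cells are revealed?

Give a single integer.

Click 1 (1,6) count=0: revealed 6 new [(0,5) (0,6) (1,5) (1,6) (2,5) (2,6)] -> total=6
Click 2 (6,6) count=1: revealed 1 new [(6,6)] -> total=7

Answer: 7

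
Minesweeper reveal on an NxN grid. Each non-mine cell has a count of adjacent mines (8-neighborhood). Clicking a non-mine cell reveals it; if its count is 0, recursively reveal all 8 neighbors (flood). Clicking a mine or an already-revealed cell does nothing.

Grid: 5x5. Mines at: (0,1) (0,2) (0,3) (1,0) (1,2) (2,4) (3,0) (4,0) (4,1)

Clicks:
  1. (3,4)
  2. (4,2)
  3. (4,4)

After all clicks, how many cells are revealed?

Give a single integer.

Answer: 6

Derivation:
Click 1 (3,4) count=1: revealed 1 new [(3,4)] -> total=1
Click 2 (4,2) count=1: revealed 1 new [(4,2)] -> total=2
Click 3 (4,4) count=0: revealed 4 new [(3,2) (3,3) (4,3) (4,4)] -> total=6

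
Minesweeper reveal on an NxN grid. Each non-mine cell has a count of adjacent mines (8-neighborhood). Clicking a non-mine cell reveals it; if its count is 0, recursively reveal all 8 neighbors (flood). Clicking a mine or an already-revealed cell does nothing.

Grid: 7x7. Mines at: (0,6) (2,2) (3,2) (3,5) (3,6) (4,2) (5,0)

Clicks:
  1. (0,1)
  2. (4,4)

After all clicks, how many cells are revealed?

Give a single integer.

Click 1 (0,1) count=0: revealed 21 new [(0,0) (0,1) (0,2) (0,3) (0,4) (0,5) (1,0) (1,1) (1,2) (1,3) (1,4) (1,5) (2,0) (2,1) (2,3) (2,4) (2,5) (3,0) (3,1) (4,0) (4,1)] -> total=21
Click 2 (4,4) count=1: revealed 1 new [(4,4)] -> total=22

Answer: 22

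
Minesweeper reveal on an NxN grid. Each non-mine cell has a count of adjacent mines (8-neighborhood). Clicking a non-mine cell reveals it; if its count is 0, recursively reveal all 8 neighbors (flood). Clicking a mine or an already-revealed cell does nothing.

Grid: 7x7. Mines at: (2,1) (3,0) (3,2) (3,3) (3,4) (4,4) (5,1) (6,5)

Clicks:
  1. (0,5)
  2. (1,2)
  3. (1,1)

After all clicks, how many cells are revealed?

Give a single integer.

Answer: 25

Derivation:
Click 1 (0,5) count=0: revealed 25 new [(0,0) (0,1) (0,2) (0,3) (0,4) (0,5) (0,6) (1,0) (1,1) (1,2) (1,3) (1,4) (1,5) (1,6) (2,2) (2,3) (2,4) (2,5) (2,6) (3,5) (3,6) (4,5) (4,6) (5,5) (5,6)] -> total=25
Click 2 (1,2) count=1: revealed 0 new [(none)] -> total=25
Click 3 (1,1) count=1: revealed 0 new [(none)] -> total=25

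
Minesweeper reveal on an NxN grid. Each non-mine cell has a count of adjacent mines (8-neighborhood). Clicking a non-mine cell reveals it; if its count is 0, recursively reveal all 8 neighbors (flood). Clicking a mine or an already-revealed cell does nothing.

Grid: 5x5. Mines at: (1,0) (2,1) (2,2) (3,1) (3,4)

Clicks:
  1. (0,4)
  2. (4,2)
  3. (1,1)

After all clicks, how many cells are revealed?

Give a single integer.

Answer: 11

Derivation:
Click 1 (0,4) count=0: revealed 10 new [(0,1) (0,2) (0,3) (0,4) (1,1) (1,2) (1,3) (1,4) (2,3) (2,4)] -> total=10
Click 2 (4,2) count=1: revealed 1 new [(4,2)] -> total=11
Click 3 (1,1) count=3: revealed 0 new [(none)] -> total=11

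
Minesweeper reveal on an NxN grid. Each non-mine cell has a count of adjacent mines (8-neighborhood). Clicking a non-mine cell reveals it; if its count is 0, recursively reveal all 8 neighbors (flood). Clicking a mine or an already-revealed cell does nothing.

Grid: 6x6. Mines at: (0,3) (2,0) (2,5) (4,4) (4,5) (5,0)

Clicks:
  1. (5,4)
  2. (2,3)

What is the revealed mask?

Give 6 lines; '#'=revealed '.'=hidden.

Answer: ......
.####.
.####.
.####.
.###..
.####.

Derivation:
Click 1 (5,4) count=2: revealed 1 new [(5,4)] -> total=1
Click 2 (2,3) count=0: revealed 18 new [(1,1) (1,2) (1,3) (1,4) (2,1) (2,2) (2,3) (2,4) (3,1) (3,2) (3,3) (3,4) (4,1) (4,2) (4,3) (5,1) (5,2) (5,3)] -> total=19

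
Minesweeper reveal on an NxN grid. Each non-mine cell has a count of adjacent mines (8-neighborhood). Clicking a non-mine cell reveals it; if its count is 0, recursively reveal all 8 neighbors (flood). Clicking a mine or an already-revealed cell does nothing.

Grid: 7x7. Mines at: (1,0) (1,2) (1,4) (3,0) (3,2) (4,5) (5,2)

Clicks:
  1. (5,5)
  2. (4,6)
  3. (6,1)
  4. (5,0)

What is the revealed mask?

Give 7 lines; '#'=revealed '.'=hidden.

Click 1 (5,5) count=1: revealed 1 new [(5,5)] -> total=1
Click 2 (4,6) count=1: revealed 1 new [(4,6)] -> total=2
Click 3 (6,1) count=1: revealed 1 new [(6,1)] -> total=3
Click 4 (5,0) count=0: revealed 5 new [(4,0) (4,1) (5,0) (5,1) (6,0)] -> total=8

Answer: .......
.......
.......
.......
##....#
##...#.
##.....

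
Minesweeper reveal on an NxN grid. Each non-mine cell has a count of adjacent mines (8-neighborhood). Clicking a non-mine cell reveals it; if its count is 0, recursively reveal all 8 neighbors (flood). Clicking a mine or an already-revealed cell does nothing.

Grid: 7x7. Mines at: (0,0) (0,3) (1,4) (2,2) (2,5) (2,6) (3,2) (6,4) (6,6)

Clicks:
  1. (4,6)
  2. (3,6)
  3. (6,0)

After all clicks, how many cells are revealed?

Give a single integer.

Click 1 (4,6) count=0: revealed 12 new [(3,3) (3,4) (3,5) (3,6) (4,3) (4,4) (4,5) (4,6) (5,3) (5,4) (5,5) (5,6)] -> total=12
Click 2 (3,6) count=2: revealed 0 new [(none)] -> total=12
Click 3 (6,0) count=0: revealed 16 new [(1,0) (1,1) (2,0) (2,1) (3,0) (3,1) (4,0) (4,1) (4,2) (5,0) (5,1) (5,2) (6,0) (6,1) (6,2) (6,3)] -> total=28

Answer: 28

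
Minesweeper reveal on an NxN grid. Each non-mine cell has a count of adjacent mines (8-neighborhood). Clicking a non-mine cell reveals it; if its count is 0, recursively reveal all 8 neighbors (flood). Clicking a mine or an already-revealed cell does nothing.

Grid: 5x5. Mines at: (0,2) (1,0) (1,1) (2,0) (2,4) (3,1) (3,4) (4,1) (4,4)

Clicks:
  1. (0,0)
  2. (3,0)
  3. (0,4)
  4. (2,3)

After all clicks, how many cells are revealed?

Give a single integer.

Click 1 (0,0) count=2: revealed 1 new [(0,0)] -> total=1
Click 2 (3,0) count=3: revealed 1 new [(3,0)] -> total=2
Click 3 (0,4) count=0: revealed 4 new [(0,3) (0,4) (1,3) (1,4)] -> total=6
Click 4 (2,3) count=2: revealed 1 new [(2,3)] -> total=7

Answer: 7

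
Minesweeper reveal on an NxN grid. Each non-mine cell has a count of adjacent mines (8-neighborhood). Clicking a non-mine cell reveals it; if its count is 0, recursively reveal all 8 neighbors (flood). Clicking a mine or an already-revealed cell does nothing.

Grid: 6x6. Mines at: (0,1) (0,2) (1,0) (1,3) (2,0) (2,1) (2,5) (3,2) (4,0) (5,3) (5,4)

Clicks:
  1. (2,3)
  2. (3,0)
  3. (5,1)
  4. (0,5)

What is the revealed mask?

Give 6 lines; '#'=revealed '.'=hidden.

Answer: ....##
....##
...#..
#.....
......
.#....

Derivation:
Click 1 (2,3) count=2: revealed 1 new [(2,3)] -> total=1
Click 2 (3,0) count=3: revealed 1 new [(3,0)] -> total=2
Click 3 (5,1) count=1: revealed 1 new [(5,1)] -> total=3
Click 4 (0,5) count=0: revealed 4 new [(0,4) (0,5) (1,4) (1,5)] -> total=7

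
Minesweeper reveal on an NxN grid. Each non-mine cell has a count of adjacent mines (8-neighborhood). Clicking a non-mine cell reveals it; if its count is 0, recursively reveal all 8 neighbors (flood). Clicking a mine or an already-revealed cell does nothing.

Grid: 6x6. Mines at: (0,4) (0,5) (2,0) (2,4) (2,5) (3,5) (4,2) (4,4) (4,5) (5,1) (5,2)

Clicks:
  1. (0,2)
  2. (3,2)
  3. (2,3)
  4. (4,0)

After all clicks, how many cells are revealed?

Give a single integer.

Click 1 (0,2) count=0: revealed 14 new [(0,0) (0,1) (0,2) (0,3) (1,0) (1,1) (1,2) (1,3) (2,1) (2,2) (2,3) (3,1) (3,2) (3,3)] -> total=14
Click 2 (3,2) count=1: revealed 0 new [(none)] -> total=14
Click 3 (2,3) count=1: revealed 0 new [(none)] -> total=14
Click 4 (4,0) count=1: revealed 1 new [(4,0)] -> total=15

Answer: 15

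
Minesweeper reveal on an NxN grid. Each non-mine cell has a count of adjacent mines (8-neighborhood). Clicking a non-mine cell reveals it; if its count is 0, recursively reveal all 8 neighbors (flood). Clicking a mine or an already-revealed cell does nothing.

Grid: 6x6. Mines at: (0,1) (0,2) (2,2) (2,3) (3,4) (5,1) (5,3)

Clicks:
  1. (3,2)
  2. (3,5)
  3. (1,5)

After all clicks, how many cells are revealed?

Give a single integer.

Answer: 10

Derivation:
Click 1 (3,2) count=2: revealed 1 new [(3,2)] -> total=1
Click 2 (3,5) count=1: revealed 1 new [(3,5)] -> total=2
Click 3 (1,5) count=0: revealed 8 new [(0,3) (0,4) (0,5) (1,3) (1,4) (1,5) (2,4) (2,5)] -> total=10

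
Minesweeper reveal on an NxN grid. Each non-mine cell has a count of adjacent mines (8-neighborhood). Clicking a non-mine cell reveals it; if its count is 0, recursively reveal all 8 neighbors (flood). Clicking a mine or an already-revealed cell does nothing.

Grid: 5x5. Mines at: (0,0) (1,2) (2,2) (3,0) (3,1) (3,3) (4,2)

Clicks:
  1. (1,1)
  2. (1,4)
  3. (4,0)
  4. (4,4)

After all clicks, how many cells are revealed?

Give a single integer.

Answer: 9

Derivation:
Click 1 (1,1) count=3: revealed 1 new [(1,1)] -> total=1
Click 2 (1,4) count=0: revealed 6 new [(0,3) (0,4) (1,3) (1,4) (2,3) (2,4)] -> total=7
Click 3 (4,0) count=2: revealed 1 new [(4,0)] -> total=8
Click 4 (4,4) count=1: revealed 1 new [(4,4)] -> total=9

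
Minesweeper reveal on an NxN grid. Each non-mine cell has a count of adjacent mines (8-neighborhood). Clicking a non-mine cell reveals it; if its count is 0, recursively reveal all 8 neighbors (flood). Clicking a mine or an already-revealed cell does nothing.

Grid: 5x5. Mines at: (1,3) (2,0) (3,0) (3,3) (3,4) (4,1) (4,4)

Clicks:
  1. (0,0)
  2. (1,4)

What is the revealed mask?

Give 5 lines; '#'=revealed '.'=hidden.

Answer: ###..
###.#
.....
.....
.....

Derivation:
Click 1 (0,0) count=0: revealed 6 new [(0,0) (0,1) (0,2) (1,0) (1,1) (1,2)] -> total=6
Click 2 (1,4) count=1: revealed 1 new [(1,4)] -> total=7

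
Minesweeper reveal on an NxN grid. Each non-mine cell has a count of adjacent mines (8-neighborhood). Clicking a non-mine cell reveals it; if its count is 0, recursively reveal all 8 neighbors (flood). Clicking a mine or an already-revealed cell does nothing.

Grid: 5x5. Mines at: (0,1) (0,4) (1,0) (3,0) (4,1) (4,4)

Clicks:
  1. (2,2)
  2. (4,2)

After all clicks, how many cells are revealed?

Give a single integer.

Click 1 (2,2) count=0: revealed 12 new [(1,1) (1,2) (1,3) (1,4) (2,1) (2,2) (2,3) (2,4) (3,1) (3,2) (3,3) (3,4)] -> total=12
Click 2 (4,2) count=1: revealed 1 new [(4,2)] -> total=13

Answer: 13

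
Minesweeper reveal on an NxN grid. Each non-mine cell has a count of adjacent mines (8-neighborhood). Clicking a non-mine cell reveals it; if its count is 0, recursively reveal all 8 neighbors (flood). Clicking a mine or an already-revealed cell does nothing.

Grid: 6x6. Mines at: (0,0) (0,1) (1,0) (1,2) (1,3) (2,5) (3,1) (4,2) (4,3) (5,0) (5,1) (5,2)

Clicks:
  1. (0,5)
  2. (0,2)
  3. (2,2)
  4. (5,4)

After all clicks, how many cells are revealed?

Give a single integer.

Click 1 (0,5) count=0: revealed 4 new [(0,4) (0,5) (1,4) (1,5)] -> total=4
Click 2 (0,2) count=3: revealed 1 new [(0,2)] -> total=5
Click 3 (2,2) count=3: revealed 1 new [(2,2)] -> total=6
Click 4 (5,4) count=1: revealed 1 new [(5,4)] -> total=7

Answer: 7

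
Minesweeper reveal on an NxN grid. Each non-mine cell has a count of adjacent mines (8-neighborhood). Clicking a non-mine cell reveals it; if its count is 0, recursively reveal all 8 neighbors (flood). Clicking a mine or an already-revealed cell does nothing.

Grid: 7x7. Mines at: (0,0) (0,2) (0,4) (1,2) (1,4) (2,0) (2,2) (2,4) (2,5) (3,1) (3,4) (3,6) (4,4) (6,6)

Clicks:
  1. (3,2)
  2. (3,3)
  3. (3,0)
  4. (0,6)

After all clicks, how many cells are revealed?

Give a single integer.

Click 1 (3,2) count=2: revealed 1 new [(3,2)] -> total=1
Click 2 (3,3) count=4: revealed 1 new [(3,3)] -> total=2
Click 3 (3,0) count=2: revealed 1 new [(3,0)] -> total=3
Click 4 (0,6) count=0: revealed 4 new [(0,5) (0,6) (1,5) (1,6)] -> total=7

Answer: 7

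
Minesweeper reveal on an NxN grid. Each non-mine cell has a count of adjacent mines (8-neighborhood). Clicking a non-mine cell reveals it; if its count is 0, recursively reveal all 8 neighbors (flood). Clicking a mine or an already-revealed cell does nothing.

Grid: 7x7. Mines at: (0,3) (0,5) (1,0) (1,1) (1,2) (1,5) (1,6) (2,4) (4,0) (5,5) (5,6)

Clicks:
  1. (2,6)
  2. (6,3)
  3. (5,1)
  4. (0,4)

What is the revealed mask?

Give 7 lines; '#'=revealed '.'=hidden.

Click 1 (2,6) count=2: revealed 1 new [(2,6)] -> total=1
Click 2 (6,3) count=0: revealed 21 new [(2,1) (2,2) (2,3) (3,1) (3,2) (3,3) (3,4) (4,1) (4,2) (4,3) (4,4) (5,0) (5,1) (5,2) (5,3) (5,4) (6,0) (6,1) (6,2) (6,3) (6,4)] -> total=22
Click 3 (5,1) count=1: revealed 0 new [(none)] -> total=22
Click 4 (0,4) count=3: revealed 1 new [(0,4)] -> total=23

Answer: ....#..
.......
.###..#
.####..
.####..
#####..
#####..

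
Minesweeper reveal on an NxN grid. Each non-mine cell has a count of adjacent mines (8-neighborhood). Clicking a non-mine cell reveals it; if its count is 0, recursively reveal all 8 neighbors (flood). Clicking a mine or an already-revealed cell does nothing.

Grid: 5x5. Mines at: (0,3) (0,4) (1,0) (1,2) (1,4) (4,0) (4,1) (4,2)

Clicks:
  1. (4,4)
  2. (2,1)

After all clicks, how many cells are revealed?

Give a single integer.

Click 1 (4,4) count=0: revealed 6 new [(2,3) (2,4) (3,3) (3,4) (4,3) (4,4)] -> total=6
Click 2 (2,1) count=2: revealed 1 new [(2,1)] -> total=7

Answer: 7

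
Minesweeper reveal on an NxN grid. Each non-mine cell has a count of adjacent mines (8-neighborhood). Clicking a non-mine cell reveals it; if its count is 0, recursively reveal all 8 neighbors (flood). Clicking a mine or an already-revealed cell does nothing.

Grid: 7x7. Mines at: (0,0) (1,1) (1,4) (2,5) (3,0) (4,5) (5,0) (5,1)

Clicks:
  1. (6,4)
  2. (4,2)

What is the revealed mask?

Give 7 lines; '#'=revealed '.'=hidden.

Answer: .......
.......
.####..
.####..
.####..
..#####
..#####

Derivation:
Click 1 (6,4) count=0: revealed 22 new [(2,1) (2,2) (2,3) (2,4) (3,1) (3,2) (3,3) (3,4) (4,1) (4,2) (4,3) (4,4) (5,2) (5,3) (5,4) (5,5) (5,6) (6,2) (6,3) (6,4) (6,5) (6,6)] -> total=22
Click 2 (4,2) count=1: revealed 0 new [(none)] -> total=22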